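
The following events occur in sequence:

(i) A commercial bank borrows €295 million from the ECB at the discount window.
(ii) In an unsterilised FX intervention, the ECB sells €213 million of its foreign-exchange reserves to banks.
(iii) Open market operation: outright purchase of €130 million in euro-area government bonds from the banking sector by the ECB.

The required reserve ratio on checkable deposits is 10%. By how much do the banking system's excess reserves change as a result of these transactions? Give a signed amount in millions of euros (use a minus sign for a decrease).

+€212 million

Discount-window loan €295 million: reserves +€295M, deposits 0.
FX sale €213 million: reserves −€213M, deposits 0.
OMO purchase (from banks) €130 million: reserves +€130M, deposits 0.
Totals: Δreserves = +€212M, Δdeposits = 0.
Δrequired reserves = 10% × 0 = 0.
Δexcess reserves = Δreserves − Δrequired = +€212M − (0) = +€212 million.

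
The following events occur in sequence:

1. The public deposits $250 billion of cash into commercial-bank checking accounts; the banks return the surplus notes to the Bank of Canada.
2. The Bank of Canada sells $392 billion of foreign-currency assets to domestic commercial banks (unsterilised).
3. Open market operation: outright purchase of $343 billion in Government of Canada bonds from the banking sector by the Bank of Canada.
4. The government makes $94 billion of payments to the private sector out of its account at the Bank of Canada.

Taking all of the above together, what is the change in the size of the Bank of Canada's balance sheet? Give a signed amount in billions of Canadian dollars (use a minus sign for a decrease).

Currency deposit $250 billion: only the composition of liabilities changes → 0.
FX sale $392 billion: a Bank of Canada asset is shed → −$392B.
OMO purchase (from banks) $343 billion: a Bank of Canada asset is acquired → +$343B.
Government spending $94 billion: only the composition of liabilities changes → 0.
Net: 0 − 392 + 343 + 0 = -$49 billion.

-$49 billion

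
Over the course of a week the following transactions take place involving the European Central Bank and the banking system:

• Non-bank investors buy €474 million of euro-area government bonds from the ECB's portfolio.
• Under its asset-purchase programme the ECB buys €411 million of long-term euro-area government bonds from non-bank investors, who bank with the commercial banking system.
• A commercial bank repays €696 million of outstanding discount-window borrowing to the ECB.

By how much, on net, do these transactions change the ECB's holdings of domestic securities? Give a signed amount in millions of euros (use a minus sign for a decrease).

ECB balance sheet:
  Assets:      Securities −€63M, Loans to banks −€696M
  Liabilities: Bank reserves −€759M
Commercial banking system:
  Assets:      Reserves at CB −€759M
  Liabilities: Checkable deposits −€63M, Borrowings from CB −€696M
So the change in the ECB's holdings of domestic securities is -€63 million.

-€63 million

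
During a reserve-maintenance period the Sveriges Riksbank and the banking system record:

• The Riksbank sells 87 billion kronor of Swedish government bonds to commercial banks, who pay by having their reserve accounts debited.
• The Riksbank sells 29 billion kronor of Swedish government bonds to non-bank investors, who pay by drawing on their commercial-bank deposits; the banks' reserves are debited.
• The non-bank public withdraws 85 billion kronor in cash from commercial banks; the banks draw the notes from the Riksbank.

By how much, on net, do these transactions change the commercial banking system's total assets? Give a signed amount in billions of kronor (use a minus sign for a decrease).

OMO sale (to banks) 87 billion kronor: just an asset swap on bank balance sheets → 0.
Asset sale (to non-banks) 29 billion kronor: bank balance sheets shrink → −29B.
Currency withdrawal 85 billion kronor: bank balance sheets shrink → −85B.
Net: 0 − 29 − 85 = -114 billion.

-114 billion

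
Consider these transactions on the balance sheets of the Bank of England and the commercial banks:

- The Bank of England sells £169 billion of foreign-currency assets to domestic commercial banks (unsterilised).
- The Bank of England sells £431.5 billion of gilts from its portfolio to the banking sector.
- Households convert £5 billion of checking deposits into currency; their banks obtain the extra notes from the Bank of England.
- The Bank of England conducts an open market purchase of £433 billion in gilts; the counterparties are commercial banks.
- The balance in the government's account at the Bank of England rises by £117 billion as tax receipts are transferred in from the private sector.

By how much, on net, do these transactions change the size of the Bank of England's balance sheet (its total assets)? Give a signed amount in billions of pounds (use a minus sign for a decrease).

Bank of England balance sheet:
  Assets:      Securities +£1.5B, Foreign assets −£169B
  Liabilities: Bank reserves −£289.5B, Currency in circulation +£5B, Government deposits +£117B
Change in total Bank of England assets = -£167.5 billion.

-£167.5 billion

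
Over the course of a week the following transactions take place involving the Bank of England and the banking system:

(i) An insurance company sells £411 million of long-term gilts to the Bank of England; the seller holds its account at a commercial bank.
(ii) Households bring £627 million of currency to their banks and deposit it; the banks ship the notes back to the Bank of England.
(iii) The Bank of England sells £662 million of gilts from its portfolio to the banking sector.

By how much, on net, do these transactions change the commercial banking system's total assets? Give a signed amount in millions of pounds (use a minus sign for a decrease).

Asset purchase (from non-banks) £411 million: bank balance sheets expand → +£411M.
Currency deposit £627 million: bank balance sheets expand → +£627M.
OMO sale (to banks) £662 million: just an asset swap on bank balance sheets → 0.
Net: 411 + 627 + 0 = +£1038 million.

+£1038 million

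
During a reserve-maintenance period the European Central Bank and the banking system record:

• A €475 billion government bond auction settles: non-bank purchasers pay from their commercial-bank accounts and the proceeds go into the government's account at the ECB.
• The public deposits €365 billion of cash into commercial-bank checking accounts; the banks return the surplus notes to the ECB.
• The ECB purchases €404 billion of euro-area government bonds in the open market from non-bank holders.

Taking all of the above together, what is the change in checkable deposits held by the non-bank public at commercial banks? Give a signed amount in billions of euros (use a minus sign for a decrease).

+€294 billion

Government account inflow €475 billion: non-bank counterparties' bank balances fall → −€475B.
Currency deposit €365 billion: non-bank counterparties' bank balances rise → +€365B.
Asset purchase (from non-banks) €404 billion: non-bank counterparties' bank balances rise → +€404B.
Net: −475 + 365 + 404 = +€294 billion.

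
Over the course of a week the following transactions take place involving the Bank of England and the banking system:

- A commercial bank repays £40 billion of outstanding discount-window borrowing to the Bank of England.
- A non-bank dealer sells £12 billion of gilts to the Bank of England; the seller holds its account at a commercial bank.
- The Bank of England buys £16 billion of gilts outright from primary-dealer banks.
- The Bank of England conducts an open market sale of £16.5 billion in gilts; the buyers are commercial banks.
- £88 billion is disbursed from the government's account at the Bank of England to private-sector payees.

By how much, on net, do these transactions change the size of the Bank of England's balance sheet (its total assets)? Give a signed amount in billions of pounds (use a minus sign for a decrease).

-£28.5 billion

Bank of England balance sheet:
  Assets:      Securities +£11.5B, Loans to banks −£40B
  Liabilities: Bank reserves +£59.5B, Government deposits −£88B
Commercial banking system:
  Assets:      Reserves at CB +£59.5B, Securities +£0.5B
  Liabilities: Checkable deposits +£100B, Borrowings from CB −£40B
Change in total Bank of England assets = -£28.5 billion.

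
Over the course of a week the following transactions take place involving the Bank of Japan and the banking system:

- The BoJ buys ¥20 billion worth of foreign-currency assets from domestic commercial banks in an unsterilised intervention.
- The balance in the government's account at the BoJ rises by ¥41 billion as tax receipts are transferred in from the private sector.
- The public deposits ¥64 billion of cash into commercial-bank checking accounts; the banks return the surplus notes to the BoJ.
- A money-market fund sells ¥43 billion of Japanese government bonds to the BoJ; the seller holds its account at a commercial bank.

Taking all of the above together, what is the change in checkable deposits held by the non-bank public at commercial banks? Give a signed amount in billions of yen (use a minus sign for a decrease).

BoJ balance sheet:
  Assets:      Securities +¥43B, Foreign assets +¥20B
  Liabilities: Bank reserves +¥86B, Currency in circulation −¥64B, Government deposits +¥41B
Commercial banking system:
  Assets:      Reserves at CB +¥86B, Foreign assets −¥20B
  Liabilities: Checkable deposits +¥66B
So the change in checkable deposits held by the non-bank public at commercial banks is +¥66 billion.

+¥66 billion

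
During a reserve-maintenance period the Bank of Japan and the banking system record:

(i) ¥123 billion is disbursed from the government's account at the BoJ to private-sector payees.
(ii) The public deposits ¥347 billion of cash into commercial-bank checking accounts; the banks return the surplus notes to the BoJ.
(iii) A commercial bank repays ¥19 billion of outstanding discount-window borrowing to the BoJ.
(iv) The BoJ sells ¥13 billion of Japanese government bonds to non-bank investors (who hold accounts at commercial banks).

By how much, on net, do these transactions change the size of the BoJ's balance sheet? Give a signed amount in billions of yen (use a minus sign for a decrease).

-¥32 billion

Government spending ¥123 billion: only the composition of liabilities changes → 0.
Currency deposit ¥347 billion: only the composition of liabilities changes → 0.
Discount-window repayment ¥19 billion: a BoJ asset is shed → −¥19B.
Asset sale (to non-banks) ¥13 billion: a BoJ asset is shed → −¥13B.
Net: 0 + 0 − 19 − 13 = -¥32 billion.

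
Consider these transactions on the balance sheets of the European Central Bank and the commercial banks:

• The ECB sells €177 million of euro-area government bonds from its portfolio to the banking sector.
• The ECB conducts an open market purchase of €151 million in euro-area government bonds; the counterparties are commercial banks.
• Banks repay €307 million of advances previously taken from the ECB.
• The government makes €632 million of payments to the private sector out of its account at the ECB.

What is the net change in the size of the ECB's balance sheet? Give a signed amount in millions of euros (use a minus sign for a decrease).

-€333 million

ECB balance sheet:
  Assets:      Securities −€26M, Loans to banks −€307M
  Liabilities: Bank reserves +€299M, Government deposits −€632M
Commercial banking system:
  Assets:      Reserves at CB +€299M, Securities +€26M
  Liabilities: Checkable deposits +€632M, Borrowings from CB −€307M
Change in total ECB assets = -€333 million.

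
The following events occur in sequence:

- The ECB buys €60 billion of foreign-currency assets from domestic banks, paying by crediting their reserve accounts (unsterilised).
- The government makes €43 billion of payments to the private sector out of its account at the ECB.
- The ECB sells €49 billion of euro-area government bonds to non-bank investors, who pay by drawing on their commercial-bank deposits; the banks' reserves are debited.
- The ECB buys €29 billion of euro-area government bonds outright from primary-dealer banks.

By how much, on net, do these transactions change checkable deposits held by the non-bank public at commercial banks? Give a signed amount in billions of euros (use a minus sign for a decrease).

-€6 billion

FX purchase €60 billion: the counterparty is a bank, so public deposits are unchanged → 0.
Government spending €43 billion: non-bank counterparties' bank balances rise → +€43B.
Asset sale (to non-banks) €49 billion: non-bank counterparties' bank balances fall → −€49B.
OMO purchase (from banks) €29 billion: the counterparty is a bank, so public deposits are unchanged → 0.
Net: 0 + 43 − 49 + 0 = -€6 billion.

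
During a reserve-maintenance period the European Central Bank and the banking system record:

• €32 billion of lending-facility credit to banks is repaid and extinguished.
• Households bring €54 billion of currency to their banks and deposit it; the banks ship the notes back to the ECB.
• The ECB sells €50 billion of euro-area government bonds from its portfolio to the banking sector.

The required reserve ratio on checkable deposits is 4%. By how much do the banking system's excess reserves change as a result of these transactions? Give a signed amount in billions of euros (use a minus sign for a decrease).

-€30.16 billion

Discount-window repayment €32 billion: reserves −€32B, deposits 0.
Currency deposit €54 billion: reserves +€54B, deposits +€54B.
OMO sale (to banks) €50 billion: reserves −€50B, deposits 0.
Totals: Δreserves = −€28B, Δdeposits = +€54B.
Δrequired reserves = 4% × +€54B = +€2.16B.
Δexcess reserves = Δreserves − Δrequired = −€28B − (+€2.16B) = -€30.16 billion.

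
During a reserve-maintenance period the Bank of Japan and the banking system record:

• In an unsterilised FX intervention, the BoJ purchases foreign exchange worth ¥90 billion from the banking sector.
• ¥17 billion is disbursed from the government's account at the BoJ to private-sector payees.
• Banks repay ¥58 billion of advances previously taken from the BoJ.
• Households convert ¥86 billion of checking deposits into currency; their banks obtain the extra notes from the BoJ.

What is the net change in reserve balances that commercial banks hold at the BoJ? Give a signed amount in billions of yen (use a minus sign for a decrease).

FX purchase ¥90 billion: the BoJ pays by crediting reserve accounts → +¥90B.
Government spending ¥17 billion: government payments flow into bank reserve accounts → +¥17B.
Discount-window repayment ¥58 billion: repayment is debited from reserves → −¥58B.
Currency withdrawal ¥86 billion: banks swap reserves for currency → −¥86B.
Net: 90 + 17 − 58 − 86 = -¥37 billion.

-¥37 billion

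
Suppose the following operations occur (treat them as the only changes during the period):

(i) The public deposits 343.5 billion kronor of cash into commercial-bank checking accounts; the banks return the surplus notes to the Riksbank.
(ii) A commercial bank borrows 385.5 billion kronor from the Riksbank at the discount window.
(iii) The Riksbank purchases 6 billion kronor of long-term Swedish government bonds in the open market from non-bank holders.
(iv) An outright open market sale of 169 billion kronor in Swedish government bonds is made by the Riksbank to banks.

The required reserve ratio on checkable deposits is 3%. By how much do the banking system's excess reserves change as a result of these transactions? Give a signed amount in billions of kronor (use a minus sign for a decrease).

+555.515 billion

Currency deposit 343.5 billion kronor: reserves +343.5B, deposits +343.5B.
Discount-window loan 385.5 billion kronor: reserves +385.5B, deposits 0.
Asset purchase (from non-banks) 6 billion kronor: reserves +6B, deposits +6B.
OMO sale (to banks) 169 billion kronor: reserves −169B, deposits 0.
Totals: Δreserves = +566B, Δdeposits = +349.5B.
Δrequired reserves = 3% × +349.5B = +10.485B.
Δexcess reserves = Δreserves − Δrequired = +566B − (+10.485B) = +555.515 billion.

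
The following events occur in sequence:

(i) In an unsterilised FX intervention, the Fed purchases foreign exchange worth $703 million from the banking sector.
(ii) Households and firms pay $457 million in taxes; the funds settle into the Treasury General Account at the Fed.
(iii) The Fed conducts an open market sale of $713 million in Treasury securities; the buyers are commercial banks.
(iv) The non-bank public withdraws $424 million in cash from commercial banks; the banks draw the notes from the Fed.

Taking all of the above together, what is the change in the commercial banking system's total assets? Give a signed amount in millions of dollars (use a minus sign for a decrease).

-$881 million

FX purchase $703 million: just an asset swap on bank balance sheets → 0.
Government account inflow $457 million: bank balance sheets shrink → −$457M.
OMO sale (to banks) $713 million: just an asset swap on bank balance sheets → 0.
Currency withdrawal $424 million: bank balance sheets shrink → −$424M.
Net: 0 − 457 + 0 − 424 = -$881 million.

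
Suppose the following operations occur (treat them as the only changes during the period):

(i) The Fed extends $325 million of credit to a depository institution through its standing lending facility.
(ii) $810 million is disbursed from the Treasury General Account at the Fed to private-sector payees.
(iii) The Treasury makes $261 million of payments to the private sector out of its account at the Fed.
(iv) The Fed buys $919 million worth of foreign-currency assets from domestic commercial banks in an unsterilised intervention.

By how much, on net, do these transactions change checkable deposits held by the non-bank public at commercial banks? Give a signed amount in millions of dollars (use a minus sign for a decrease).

+$1071 million

Discount-window loan $325 million: the counterparty is a bank, so public deposits are unchanged → 0.
Government spending $810 million: non-bank counterparties' bank balances rise → +$810M.
Government spending $261 million: non-bank counterparties' bank balances rise → +$261M.
FX purchase $919 million: the counterparty is a bank, so public deposits are unchanged → 0.
Net: 0 + 810 + 261 + 0 = +$1071 million.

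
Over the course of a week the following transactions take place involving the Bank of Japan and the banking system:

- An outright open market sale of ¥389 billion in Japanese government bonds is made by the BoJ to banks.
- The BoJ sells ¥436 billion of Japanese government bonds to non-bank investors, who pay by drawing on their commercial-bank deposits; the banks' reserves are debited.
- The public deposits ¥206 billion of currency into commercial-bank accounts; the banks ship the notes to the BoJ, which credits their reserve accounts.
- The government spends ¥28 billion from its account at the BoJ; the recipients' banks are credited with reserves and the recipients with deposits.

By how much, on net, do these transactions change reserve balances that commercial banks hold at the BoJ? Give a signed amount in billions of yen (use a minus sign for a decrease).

-¥591 billion

OMO sale (to banks) ¥389 billion: the buying banks pay out of their reserve balances → −¥389B.
Asset sale (to non-banks) ¥436 billion: the non-bank buyers' banks settle from reserves → −¥436B.
Currency deposit ¥206 billion: returned notes are swapped for reserve credit → +¥206B.
Government spending ¥28 billion: government payments flow into bank reserve accounts → +¥28B.
Net: −389 − 436 + 206 + 28 = -¥591 billion.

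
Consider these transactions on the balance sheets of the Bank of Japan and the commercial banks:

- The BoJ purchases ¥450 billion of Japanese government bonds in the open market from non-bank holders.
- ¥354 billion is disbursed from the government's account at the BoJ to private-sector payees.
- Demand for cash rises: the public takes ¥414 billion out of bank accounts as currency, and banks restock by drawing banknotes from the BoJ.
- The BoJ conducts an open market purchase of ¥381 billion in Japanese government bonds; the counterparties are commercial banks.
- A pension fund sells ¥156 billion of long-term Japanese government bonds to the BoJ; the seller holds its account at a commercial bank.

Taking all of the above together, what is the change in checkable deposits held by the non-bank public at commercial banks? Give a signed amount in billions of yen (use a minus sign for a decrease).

+¥546 billion

BoJ balance sheet:
  Assets:      Securities +¥987B
  Liabilities: Bank reserves +¥927B, Currency in circulation +¥414B, Government deposits −¥354B
Commercial banking system:
  Assets:      Reserves at CB +¥927B, Securities −¥381B
  Liabilities: Checkable deposits +¥546B
So the change in checkable deposits held by the non-bank public at commercial banks is +¥546 billion.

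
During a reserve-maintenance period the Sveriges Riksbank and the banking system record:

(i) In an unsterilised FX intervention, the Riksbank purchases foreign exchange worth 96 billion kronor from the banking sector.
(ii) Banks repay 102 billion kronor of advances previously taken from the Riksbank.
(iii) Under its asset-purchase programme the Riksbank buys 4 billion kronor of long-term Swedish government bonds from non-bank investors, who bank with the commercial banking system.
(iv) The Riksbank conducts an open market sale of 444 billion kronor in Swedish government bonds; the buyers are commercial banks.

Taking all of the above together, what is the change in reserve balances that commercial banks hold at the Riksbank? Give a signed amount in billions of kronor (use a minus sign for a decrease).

FX purchase 96 billion kronor: the Riksbank pays by crediting reserve accounts → +96B.
Discount-window repayment 102 billion kronor: repayment is debited from reserves → −102B.
Asset purchase (from non-banks) 4 billion kronor: the Riksbank pays by crediting reserve accounts → +4B.
OMO sale (to banks) 444 billion kronor: the buying banks pay out of their reserve balances → −444B.
Net: 96 − 102 + 4 − 444 = -446 billion.

-446 billion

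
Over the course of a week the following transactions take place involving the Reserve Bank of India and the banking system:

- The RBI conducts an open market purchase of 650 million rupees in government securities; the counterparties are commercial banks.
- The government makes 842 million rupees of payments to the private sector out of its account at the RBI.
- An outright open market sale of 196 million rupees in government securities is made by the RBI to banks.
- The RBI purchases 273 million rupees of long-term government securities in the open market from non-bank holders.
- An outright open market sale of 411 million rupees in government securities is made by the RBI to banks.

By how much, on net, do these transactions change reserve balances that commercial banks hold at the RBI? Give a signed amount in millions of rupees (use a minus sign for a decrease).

+1158 million

RBI balance sheet:
  Assets:      Securities +316M
  Liabilities: Bank reserves +1158M, Government deposits −842M
So the change in reserve balances that commercial banks hold at the RBI is +1158 million.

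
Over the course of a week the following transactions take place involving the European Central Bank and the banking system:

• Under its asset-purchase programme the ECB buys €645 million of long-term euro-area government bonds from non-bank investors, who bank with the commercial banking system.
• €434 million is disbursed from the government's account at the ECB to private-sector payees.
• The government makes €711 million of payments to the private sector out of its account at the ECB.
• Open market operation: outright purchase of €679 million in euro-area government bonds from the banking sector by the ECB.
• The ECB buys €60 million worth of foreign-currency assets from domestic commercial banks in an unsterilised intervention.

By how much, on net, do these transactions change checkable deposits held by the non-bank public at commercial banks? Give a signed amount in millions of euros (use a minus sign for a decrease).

ECB balance sheet:
  Assets:      Securities +€1324M, Foreign assets +€60M
  Liabilities: Bank reserves +€2529M, Government deposits −€1145M
Commercial banking system:
  Assets:      Reserves at CB +€2529M, Securities −€679M, Foreign assets −€60M
  Liabilities: Checkable deposits +€1790M
So the change in checkable deposits held by the non-bank public at commercial banks is +€1790 million.

+€1790 million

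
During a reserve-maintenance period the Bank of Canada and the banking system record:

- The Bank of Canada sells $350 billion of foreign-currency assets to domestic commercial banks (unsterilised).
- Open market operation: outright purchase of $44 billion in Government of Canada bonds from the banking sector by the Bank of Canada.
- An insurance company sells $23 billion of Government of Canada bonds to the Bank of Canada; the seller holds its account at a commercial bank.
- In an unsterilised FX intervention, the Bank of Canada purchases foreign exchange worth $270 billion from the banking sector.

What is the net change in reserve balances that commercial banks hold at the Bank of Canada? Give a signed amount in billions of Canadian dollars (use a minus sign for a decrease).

Bank of Canada balance sheet:
  Assets:      Securities +$67B, Foreign assets −$80B
  Liabilities: Bank reserves −$13B
So the change in reserve balances that commercial banks hold at the Bank of Canada is -$13 billion.

-$13 billion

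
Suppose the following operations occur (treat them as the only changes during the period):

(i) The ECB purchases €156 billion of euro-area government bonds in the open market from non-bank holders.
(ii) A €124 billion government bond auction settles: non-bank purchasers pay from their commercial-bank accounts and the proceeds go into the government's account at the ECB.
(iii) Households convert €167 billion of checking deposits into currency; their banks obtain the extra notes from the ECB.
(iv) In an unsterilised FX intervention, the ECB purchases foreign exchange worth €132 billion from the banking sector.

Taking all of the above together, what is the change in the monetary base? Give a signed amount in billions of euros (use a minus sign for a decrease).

Asset purchase (from non-banks) €156 billion: ECB balance sheet expands → +€156B.
Government account inflow €124 billion: reserves shift to a non-base liability → −€124B.
Currency withdrawal €167 billion: just a shift between currency and reserves — both are base money → 0.
FX purchase €132 billion: ECB balance sheet expands → +€132B.
Net: 156 − 124 + 0 + 132 = +€164 billion.

+€164 billion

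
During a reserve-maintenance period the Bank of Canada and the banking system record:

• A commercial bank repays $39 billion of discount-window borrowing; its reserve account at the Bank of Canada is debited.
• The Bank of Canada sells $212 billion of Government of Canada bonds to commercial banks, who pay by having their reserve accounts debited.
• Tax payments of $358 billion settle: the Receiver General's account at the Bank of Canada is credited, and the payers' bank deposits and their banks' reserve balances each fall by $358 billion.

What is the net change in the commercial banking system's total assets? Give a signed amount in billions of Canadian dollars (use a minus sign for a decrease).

Discount-window repayment $39 billion: bank balance sheets shrink → −$39B.
OMO sale (to banks) $212 billion: just an asset swap on bank balance sheets → 0.
Government account inflow $358 billion: bank balance sheets shrink → −$358B.
Net: −39 + 0 − 358 = -$397 billion.

-$397 billion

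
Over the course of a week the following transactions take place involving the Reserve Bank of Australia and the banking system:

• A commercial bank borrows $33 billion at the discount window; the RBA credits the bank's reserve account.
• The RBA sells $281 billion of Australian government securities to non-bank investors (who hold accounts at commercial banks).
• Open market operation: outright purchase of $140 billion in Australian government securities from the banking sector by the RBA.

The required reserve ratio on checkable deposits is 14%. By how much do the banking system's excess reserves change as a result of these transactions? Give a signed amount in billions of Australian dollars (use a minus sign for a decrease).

Discount-window loan $33 billion: reserves +$33B, deposits 0.
Asset sale (to non-banks) $281 billion: reserves −$281B, deposits −$281B.
OMO purchase (from banks) $140 billion: reserves +$140B, deposits 0.
Totals: Δreserves = −$108B, Δdeposits = −$281B.
Δrequired reserves = 14% × −$281B = −$39.34B.
Δexcess reserves = Δreserves − Δrequired = −$108B − (−$39.34B) = -$68.66 billion.

-$68.66 billion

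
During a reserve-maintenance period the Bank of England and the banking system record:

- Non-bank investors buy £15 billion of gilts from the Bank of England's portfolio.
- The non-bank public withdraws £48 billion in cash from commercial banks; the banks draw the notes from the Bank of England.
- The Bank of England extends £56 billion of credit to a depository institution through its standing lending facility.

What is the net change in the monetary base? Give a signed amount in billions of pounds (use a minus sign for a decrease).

+£41 billion

Asset sale (to non-banks) £15 billion: Bank of England balance sheet contracts → −£15B.
Currency withdrawal £48 billion: just a shift between currency and reserves — both are base money → 0.
Discount-window loan £56 billion: Bank of England balance sheet expands → +£56B.
Net: −15 + 0 + 56 = +£41 billion.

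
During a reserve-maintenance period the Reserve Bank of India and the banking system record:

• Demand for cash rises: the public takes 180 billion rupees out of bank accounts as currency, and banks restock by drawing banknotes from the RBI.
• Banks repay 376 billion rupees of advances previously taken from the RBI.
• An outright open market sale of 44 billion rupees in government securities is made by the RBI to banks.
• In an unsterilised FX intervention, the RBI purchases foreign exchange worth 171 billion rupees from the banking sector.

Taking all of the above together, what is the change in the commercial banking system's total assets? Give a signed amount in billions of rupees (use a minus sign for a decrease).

RBI balance sheet:
  Assets:      Securities −44B, Loans to banks −376B, Foreign assets +171B
  Liabilities: Bank reserves −429B, Currency in circulation +180B
Commercial banking system:
  Assets:      Reserves at CB −429B, Securities +44B, Foreign assets −171B
  Liabilities: Checkable deposits −180B, Borrowings from CB −376B
Change in total bank assets = -556 billion.

-556 billion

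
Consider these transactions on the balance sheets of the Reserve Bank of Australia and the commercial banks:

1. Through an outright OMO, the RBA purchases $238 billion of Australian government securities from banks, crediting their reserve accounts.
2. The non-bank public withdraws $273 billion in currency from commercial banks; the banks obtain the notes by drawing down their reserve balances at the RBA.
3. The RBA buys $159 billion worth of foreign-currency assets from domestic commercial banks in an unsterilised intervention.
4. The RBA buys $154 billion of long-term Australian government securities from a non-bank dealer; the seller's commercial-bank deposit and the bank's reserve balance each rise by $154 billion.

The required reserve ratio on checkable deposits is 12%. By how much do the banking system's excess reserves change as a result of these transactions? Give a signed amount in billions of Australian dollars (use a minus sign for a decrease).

OMO purchase (from banks) $238 billion: reserves +$238B, deposits 0.
Currency withdrawal $273 billion: reserves −$273B, deposits −$273B.
FX purchase $159 billion: reserves +$159B, deposits 0.
Asset purchase (from non-banks) $154 billion: reserves +$154B, deposits +$154B.
Totals: Δreserves = +$278B, Δdeposits = −$119B.
Δrequired reserves = 12% × −$119B = −$14.28B.
Δexcess reserves = Δreserves − Δrequired = +$278B − (−$14.28B) = +$292.28 billion.

+$292.28 billion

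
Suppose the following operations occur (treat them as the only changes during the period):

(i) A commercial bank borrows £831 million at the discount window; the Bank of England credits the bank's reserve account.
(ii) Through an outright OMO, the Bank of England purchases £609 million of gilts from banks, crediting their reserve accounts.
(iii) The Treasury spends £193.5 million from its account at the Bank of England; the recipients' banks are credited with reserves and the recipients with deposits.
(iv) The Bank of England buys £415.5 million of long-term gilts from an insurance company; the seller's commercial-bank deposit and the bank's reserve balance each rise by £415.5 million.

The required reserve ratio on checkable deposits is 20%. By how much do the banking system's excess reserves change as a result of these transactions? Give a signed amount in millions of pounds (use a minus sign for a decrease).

Discount-window loan £831 million: reserves +£831M, deposits 0.
OMO purchase (from banks) £609 million: reserves +£609M, deposits 0.
Government spending £193.5 million: reserves +£193.5M, deposits +£193.5M.
Asset purchase (from non-banks) £415.5 million: reserves +£415.5M, deposits +£415.5M.
Totals: Δreserves = +£2049M, Δdeposits = +£609M.
Δrequired reserves = 20% × +£609M = +£121.8M.
Δexcess reserves = Δreserves − Δrequired = +£2049M − (+£121.8M) = +£1927.2 million.

+£1927.2 million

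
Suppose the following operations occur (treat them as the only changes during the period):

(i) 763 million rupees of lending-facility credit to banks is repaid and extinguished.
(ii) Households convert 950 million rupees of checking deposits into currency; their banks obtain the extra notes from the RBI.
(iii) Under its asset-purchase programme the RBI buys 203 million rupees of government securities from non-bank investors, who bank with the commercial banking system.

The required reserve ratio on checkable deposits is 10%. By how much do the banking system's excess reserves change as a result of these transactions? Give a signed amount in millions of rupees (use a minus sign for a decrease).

Discount-window repayment 763 million rupees: reserves −763M, deposits 0.
Currency withdrawal 950 million rupees: reserves −950M, deposits −950M.
Asset purchase (from non-banks) 203 million rupees: reserves +203M, deposits +203M.
Totals: Δreserves = −1510M, Δdeposits = −747M.
Δrequired reserves = 10% × −747M = −74.7M.
Δexcess reserves = Δreserves − Δrequired = −1510M − (−74.7M) = -1435.3 million.

-1435.3 million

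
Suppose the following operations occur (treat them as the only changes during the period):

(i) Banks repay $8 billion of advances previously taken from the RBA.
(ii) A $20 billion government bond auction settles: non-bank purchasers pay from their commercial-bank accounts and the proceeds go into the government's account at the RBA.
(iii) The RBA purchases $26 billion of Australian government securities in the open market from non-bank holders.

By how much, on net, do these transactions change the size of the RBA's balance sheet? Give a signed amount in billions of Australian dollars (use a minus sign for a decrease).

+$18 billion

RBA balance sheet:
  Assets:      Securities +$26B, Loans to banks −$8B
  Liabilities: Bank reserves −$2B, Government deposits +$20B
Commercial banking system:
  Assets:      Reserves at CB −$2B
  Liabilities: Checkable deposits +$6B, Borrowings from CB −$8B
Change in total RBA assets = +$18 billion.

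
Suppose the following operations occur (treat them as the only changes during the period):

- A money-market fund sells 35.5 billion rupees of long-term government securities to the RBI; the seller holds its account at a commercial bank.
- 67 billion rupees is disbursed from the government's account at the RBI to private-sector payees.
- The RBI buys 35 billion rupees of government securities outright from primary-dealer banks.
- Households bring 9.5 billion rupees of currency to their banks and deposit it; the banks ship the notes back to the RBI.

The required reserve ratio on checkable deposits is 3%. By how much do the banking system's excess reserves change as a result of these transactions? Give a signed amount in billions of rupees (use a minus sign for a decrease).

+143.64 billion

Asset purchase (from non-banks) 35.5 billion rupees: reserves +35.5B, deposits +35.5B.
Government spending 67 billion rupees: reserves +67B, deposits +67B.
OMO purchase (from banks) 35 billion rupees: reserves +35B, deposits 0.
Currency deposit 9.5 billion rupees: reserves +9.5B, deposits +9.5B.
Totals: Δreserves = +147B, Δdeposits = +112B.
Δrequired reserves = 3% × +112B = +3.36B.
Δexcess reserves = Δreserves − Δrequired = +147B − (+3.36B) = +143.64 billion.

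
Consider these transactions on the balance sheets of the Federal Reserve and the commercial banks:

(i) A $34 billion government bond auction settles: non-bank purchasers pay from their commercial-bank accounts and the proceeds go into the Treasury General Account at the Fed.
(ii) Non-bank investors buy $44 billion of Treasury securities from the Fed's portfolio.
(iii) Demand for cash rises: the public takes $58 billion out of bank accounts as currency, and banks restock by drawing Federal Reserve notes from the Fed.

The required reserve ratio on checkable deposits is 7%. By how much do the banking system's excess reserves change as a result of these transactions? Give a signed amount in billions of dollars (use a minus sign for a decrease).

Government account inflow $34 billion: reserves −$34B, deposits −$34B.
Asset sale (to non-banks) $44 billion: reserves −$44B, deposits −$44B.
Currency withdrawal $58 billion: reserves −$58B, deposits −$58B.
Totals: Δreserves = −$136B, Δdeposits = −$136B.
Δrequired reserves = 7% × −$136B = −$9.52B.
Δexcess reserves = Δreserves − Δrequired = −$136B − (−$9.52B) = -$126.48 billion.

-$126.48 billion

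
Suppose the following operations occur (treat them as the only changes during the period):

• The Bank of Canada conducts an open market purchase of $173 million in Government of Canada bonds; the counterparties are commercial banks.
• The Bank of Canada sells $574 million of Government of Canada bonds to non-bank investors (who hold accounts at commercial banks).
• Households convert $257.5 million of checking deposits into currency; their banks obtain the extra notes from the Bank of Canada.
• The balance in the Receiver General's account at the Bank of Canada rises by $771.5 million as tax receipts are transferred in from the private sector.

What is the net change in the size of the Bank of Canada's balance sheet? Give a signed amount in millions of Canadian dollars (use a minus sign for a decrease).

-$401 million

OMO purchase (from banks) $173 million: a Bank of Canada asset is acquired → +$173M.
Asset sale (to non-banks) $574 million: a Bank of Canada asset is shed → −$574M.
Currency withdrawal $257.5 million: only the composition of liabilities changes → 0.
Government account inflow $771.5 million: only the composition of liabilities changes → 0.
Net: 173 − 574 + 0 + 0 = -$401 million.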